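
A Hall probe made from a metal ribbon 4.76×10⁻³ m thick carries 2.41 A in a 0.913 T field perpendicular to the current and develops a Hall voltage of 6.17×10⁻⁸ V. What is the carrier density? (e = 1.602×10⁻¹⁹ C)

From V_H = IB/(n e t), n = IB/(V_H e t).
n = (2.41)(0.913)/((6.17×10⁻⁸)(1.602×10⁻¹⁹)(4.76×10⁻³)) ≈ 4.68×10²⁸ m⁻³.

n ≈ 4.68×10²⁸ m⁻³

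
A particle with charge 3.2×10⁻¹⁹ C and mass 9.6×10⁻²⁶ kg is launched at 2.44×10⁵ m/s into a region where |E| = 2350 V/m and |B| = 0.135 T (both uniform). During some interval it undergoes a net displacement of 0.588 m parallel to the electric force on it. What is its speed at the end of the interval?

B does no work; ΔKE = |q|E d.
½mv_f² = ½mv₀² + |q|Ed = ½(9.6×10⁻²⁶)(2.44×10⁵)² + (3.2×10⁻¹⁹)(2350)(0.588) ≈ 2.858×10⁻¹⁵ J + 4.422×10⁻¹⁶ J ≈ 3.300×10⁻¹⁵ J.
v_f = √(2·3.300×10⁻¹⁵/9.6×10⁻²⁶) ≈ 2.62×10⁵ m/s.

v_f ≈ 2.62×10⁵ m/s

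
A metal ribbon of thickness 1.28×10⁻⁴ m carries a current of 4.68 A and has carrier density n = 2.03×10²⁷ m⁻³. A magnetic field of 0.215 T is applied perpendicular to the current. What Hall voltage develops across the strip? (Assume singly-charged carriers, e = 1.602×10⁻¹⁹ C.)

V_H = IB/(n e t).
V_H = (4.68)(0.215)/((2.03×10²⁷)(1.602×10⁻¹⁹)(1.28×10⁻⁴)) ≈ 2.42×10⁻⁵ V.

V_H ≈ 2.42×10⁻⁵ V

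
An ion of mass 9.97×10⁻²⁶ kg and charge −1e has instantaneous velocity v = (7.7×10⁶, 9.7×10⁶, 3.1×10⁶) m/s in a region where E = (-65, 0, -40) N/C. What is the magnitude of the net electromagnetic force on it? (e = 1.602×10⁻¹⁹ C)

Only an electric field acts, so F = qE = (−1.602×10⁻¹⁹ C)·(-65.0, 0, -40.0) = (1.04×10⁻¹⁷, 0, 6.41×10⁻¹⁸) N.
|F| = 1.22×10⁻¹⁷ N.

|F| ≈ 1.22×10⁻¹⁷ N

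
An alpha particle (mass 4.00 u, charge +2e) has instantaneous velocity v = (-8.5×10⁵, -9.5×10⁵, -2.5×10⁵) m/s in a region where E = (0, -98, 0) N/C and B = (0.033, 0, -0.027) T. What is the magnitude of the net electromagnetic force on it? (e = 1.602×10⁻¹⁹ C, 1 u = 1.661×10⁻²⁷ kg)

v×B = (2.56×10⁴, -3.12×10⁴, 3.14×10⁴) N/C.
E + v×B = (2.56×10⁴, -3.13×10⁴, 3.14×10⁴) N/C.
F = q(E + v×B) = (3.204×10⁻¹⁹ C)·(2.56×10⁴, -3.13×10⁴, 3.14×10⁴) = (8.22×10⁻¹⁵, -1.00×10⁻¹⁴, 1.00×10⁻¹⁴) N.
|F| = 1.64×10⁻¹⁴ N.

|F| ≈ 1.64×10⁻¹⁴ N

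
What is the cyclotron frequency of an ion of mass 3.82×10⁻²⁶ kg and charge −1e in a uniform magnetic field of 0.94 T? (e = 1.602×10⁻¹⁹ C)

f ≈ 6.3×10⁵ Hz

f = |q|B/(2πm).
f = (1.602×10⁻¹⁹)(0.94)/(2π·3.82×10⁻²⁶) ≈ 6.3×10⁵ Hz.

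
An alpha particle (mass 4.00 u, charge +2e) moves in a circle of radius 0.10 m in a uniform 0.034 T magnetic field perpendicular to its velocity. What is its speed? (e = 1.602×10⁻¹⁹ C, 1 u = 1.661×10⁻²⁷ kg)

From |q|vB = mv²/r, v = |q|Br/m.
v = (3.204×10⁻¹⁹)(0.034)(0.10)/6.644×10⁻²⁷ ≈ 1.6×10⁵ m/s.

v ≈ 1.6×10⁵ m/s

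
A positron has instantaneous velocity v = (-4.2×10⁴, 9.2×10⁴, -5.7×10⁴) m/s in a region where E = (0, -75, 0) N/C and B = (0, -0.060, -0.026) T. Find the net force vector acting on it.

F ≈ (-9.31×10⁻¹⁶, -1.87×10⁻¹⁶, 4.04×10⁻¹⁶) N

v×B = (-5810, -1090, 2520) N/C.
E + v×B = (-5810, -1170, 2520) N/C.
F = q(E + v×B) = (1.602×10⁻¹⁹ C)·(-5810, -1170, 2520) = (-9.31×10⁻¹⁶, -1.87×10⁻¹⁶, 4.04×10⁻¹⁶) N.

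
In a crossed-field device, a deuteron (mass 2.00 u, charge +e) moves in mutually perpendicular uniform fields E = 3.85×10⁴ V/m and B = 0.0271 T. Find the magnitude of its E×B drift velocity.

v_d ≈ 1.42×10⁶ m/s

The steady drift has the magnetic force balancing the electric force, so v_d = E/B.
v_d = 3.85×10⁴/0.0271 = 1.42×10⁶ m/s.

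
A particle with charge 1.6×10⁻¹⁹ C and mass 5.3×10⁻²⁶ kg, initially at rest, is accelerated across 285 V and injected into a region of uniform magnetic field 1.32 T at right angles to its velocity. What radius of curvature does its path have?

Acceleration: |q|V = ½mv² ⇒ v = √(2|q|V/m) = √(2·1.6×10⁻¹⁹·285/5.3×10⁻²⁶) ≈ 4.148×10⁴ m/s.
In the field: r = mv/(|q|B) = (5.3×10⁻²⁶)(4.148×10⁴)/((1.6×10⁻¹⁹)(1.32)) ≈ 0.0104 m.

r ≈ 0.0104 m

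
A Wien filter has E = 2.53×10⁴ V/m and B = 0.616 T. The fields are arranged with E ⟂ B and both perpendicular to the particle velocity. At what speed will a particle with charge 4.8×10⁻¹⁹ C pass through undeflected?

For undeflected motion the electric and magnetic forces balance: qE = qvB.
v = E/B = 2.53×10⁴/0.616 = 4.11×10⁴ m/s.
The result is independent of the particle's charge and mass.

v = 4.11×10⁴ m/s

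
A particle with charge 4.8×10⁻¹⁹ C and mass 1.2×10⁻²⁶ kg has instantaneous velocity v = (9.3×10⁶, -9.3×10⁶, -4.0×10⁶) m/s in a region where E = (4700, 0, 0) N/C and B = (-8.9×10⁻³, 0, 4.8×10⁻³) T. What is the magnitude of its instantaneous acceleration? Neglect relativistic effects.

v×B = (-4.46×10⁴, -9040, -8.28×10⁴) N/C.
E + v×B = (-3.99×10⁴, -9040, -8.28×10⁴) N/C.
F = q(E + v×B) = (4.8×10⁻¹⁹ C)·(-3.99×10⁴, -9040, -8.28×10⁴) = (-1.92×10⁻¹⁴, -4.34×10⁻¹⁵, -3.97×10⁻¹⁴) N.
|a| = |F|/m = 4.433×10⁻¹⁴/1.2×10⁻²⁶ ≈ 3.69×10¹² m/s².

|a| ≈ 3.69×10¹² m/s²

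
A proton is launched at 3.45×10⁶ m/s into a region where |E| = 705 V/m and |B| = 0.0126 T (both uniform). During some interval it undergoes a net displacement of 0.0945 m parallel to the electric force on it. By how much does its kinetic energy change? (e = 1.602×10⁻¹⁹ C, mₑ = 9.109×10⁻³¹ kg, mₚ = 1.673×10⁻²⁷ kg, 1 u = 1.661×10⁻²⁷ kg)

The magnetic force is always ⟂ v and does no work; only the electric force changes KE.
ΔKE = F_E · d = |q|E d = (1.602×10⁻¹⁹)(705)(0.0945) ≈ 1.07×10⁻¹⁷ J.

ΔKE ≈ 1.07×10⁻¹⁷ J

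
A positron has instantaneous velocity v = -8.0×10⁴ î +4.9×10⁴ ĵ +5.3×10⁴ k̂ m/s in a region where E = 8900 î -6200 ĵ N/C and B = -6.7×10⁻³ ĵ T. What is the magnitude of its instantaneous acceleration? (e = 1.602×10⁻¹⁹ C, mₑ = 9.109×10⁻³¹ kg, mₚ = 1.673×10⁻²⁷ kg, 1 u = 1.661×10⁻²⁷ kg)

v×B = (355, 0, 536) N/C.
E + v×B = (9260, -6200, 536) N/C.
F = q(E + v×B) = (1.602×10⁻¹⁹ C)·(9260, -6200, 536) = (1.48×10⁻¹⁵, -9.93×10⁻¹⁶, 8.59×10⁻¹⁷) N.
|a| = |F|/m = 1.787×10⁻¹⁵/9.109×10⁻³¹ ≈ 1.96×10¹⁵ m/s².

|a| ≈ 1.96×10¹⁵ m/s²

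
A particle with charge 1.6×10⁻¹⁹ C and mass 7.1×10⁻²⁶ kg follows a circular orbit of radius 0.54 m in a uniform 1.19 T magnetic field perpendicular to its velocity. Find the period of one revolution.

The cyclotron period depends only on m, q, B: T = 2πm/(|q|B).
T = 2π(7.1×10⁻²⁶)/((1.6×10⁻¹⁹)(1.19)) ≈ 2.34×10⁻⁶ s.

T ≈ 2.34×10⁻⁶ s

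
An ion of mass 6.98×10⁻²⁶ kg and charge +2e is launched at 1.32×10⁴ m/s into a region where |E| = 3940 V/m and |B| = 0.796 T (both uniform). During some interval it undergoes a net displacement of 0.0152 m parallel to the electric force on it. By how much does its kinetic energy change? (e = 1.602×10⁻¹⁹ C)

ΔKE ≈ 1.92×10⁻¹⁷ J

The magnetic force is always ⟂ v and does no work; only the electric force changes KE.
ΔKE = F_E · d = |q|E d = (3.204×10⁻¹⁹)(3940)(0.0152) ≈ 1.92×10⁻¹⁷ J.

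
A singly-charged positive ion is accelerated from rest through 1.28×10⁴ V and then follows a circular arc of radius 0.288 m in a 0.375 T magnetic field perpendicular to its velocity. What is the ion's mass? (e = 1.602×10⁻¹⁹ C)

Combine |q|V = ½mv² and r = mv/(|q|B): eliminate v to get m = qB²r²/(2V).
m = (1.602×10⁻¹⁹)(0.375)²(0.288)²/(2·1.28×10⁴) ≈ 7.30×10⁻²⁶ kg.

m ≈ 7.30×10⁻²⁶ kg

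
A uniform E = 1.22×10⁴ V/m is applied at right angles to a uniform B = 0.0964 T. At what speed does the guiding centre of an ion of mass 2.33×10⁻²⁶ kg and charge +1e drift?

The E×B drift speed is v_d = E/B.
v_d = 1.22×10⁴/0.0964 = 1.27×10⁵ m/s.

v_d ≈ 1.27×10⁵ m/s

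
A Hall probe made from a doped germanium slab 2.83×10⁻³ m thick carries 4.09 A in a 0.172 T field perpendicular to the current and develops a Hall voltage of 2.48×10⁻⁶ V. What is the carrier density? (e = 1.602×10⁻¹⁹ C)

n ≈ 6.26×10²⁶ m⁻³

From V_H = IB/(n e t), n = IB/(V_H e t).
n = (4.09)(0.172)/((2.48×10⁻⁶)(1.602×10⁻¹⁹)(2.83×10⁻³)) ≈ 6.26×10²⁶ m⁻³.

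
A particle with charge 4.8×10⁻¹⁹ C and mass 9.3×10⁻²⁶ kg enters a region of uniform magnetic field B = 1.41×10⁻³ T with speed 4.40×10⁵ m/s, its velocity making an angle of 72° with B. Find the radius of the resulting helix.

r ≈ 57.5 m

v⊥ = v sinθ = 4.40×10⁵·sin72° ≈ 4.185×10⁵ m/s.
r = m v⊥/(|q|B) = (9.3×10⁻²⁶)(4.185×10⁵)/((4.8×10⁻¹⁹)(1.41×10⁻³)) ≈ 57.5 m.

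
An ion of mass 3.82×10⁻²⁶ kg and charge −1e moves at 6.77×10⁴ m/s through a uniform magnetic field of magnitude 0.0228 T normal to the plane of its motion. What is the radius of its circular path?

The magnetic force provides the centripetal force: |q|vB = mv²/r.
r = mv/(|q|B) = (3.82×10⁻²⁶)(6.77×10⁴)/((1.602×10⁻¹⁹)(0.0228)) ≈ 0.708 m.

r ≈ 0.708 m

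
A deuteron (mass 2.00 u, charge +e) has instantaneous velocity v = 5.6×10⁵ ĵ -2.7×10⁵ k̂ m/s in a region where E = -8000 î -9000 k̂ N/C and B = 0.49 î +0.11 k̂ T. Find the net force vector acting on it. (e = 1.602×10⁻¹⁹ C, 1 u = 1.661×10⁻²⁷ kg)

v×B = (6.16×10⁴, -1.32×10⁵, -2.74×10⁵) N/C.
E + v×B = (5.36×10⁴, -1.32×10⁵, -2.83×10⁵) N/C.
F = q(E + v×B) = (1.602×10⁻¹⁹ C)·(5.36×10⁴, -1.32×10⁵, -2.83×10⁵) = (8.59×10⁻¹⁵, -2.12×10⁻¹⁴, -4.54×10⁻¹⁴) N.

F ≈ (8.59×10⁻¹⁵, -2.12×10⁻¹⁴, -4.54×10⁻¹⁴) N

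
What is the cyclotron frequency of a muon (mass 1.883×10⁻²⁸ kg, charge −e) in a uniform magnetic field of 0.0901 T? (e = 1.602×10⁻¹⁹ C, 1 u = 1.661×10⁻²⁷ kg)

f ≈ 1.22×10⁷ Hz

f = |q|B/(2πm).
f = (1.602×10⁻¹⁹)(0.0901)/(2π·1.883×10⁻²⁸) ≈ 1.22×10⁷ Hz.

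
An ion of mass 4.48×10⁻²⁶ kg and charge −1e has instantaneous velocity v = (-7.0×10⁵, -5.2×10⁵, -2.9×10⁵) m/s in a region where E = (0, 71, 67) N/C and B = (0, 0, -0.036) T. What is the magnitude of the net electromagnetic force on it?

v×B = (1.87×10⁴, -2.52×10⁴, 0) N/C.
E + v×B = (1.87×10⁴, -2.51×10⁴, 67.0) N/C.
F = q(E + v×B) = (−1.602×10⁻¹⁹ C)·(1.87×10⁴, -2.51×10⁴, 67.0) = (-3.00×10⁻¹⁵, 4.03×10⁻¹⁵, -1.07×10⁻¹⁷) N.
|F| = 5.02×10⁻¹⁵ N.

|F| ≈ 5.02×10⁻¹⁵ N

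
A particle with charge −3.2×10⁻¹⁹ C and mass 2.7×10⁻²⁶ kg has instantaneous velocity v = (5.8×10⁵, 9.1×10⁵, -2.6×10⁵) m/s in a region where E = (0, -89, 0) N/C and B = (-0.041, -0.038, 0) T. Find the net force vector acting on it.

F ≈ (3.16×10⁻¹⁵, -3.38×10⁻¹⁵, -4.89×10⁻¹⁵) N

v×B = (-9880, 1.07×10⁴, 1.53×10⁴) N/C.
E + v×B = (-9880, 1.06×10⁴, 1.53×10⁴) N/C.
F = q(E + v×B) = (−3.2×10⁻¹⁹ C)·(-9880, 1.06×10⁴, 1.53×10⁴) = (3.16×10⁻¹⁵, -3.38×10⁻¹⁵, -4.89×10⁻¹⁵) N.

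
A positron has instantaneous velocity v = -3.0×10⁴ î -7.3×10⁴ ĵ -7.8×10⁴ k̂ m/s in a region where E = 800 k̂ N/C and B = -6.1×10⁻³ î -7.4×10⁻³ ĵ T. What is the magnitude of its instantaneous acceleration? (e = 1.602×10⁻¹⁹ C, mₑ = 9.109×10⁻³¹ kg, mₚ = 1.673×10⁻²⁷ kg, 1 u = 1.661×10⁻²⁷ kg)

v×B = (-577, 476, -223) N/C.
E + v×B = (-577, 476, 577) N/C.
F = q(E + v×B) = (1.602×10⁻¹⁹ C)·(-577, 476, 577) = (-9.25×10⁻¹⁷, 7.62×10⁻¹⁷, 9.24×10⁻¹⁷) N.
|a| = |F|/m = 1.513×10⁻¹⁶/9.109×10⁻³¹ ≈ 1.66×10¹⁴ m/s².

|a| ≈ 1.66×10¹⁴ m/s²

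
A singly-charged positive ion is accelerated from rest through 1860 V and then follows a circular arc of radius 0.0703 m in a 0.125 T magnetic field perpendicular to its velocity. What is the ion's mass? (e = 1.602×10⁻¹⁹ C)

m ≈ 3.33×10⁻²⁷ kg

Combine |q|V = ½mv² and r = mv/(|q|B): eliminate v to get m = qB²r²/(2V).
m = (1.602×10⁻¹⁹)(0.125)²(0.0703)²/(2·1860) ≈ 3.33×10⁻²⁷ kg.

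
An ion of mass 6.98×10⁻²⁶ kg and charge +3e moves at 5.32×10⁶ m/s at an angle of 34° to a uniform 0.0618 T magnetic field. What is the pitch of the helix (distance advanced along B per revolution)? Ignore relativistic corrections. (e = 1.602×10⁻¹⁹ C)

p ≈ 65.1 m

v∥ = v cosθ = 5.32×10⁶·cos34° ≈ 4.410×10⁶ m/s.
T = 2πm/(|q|B) = 2π(6.98×10⁻²⁶)/((4.806×10⁻¹⁹)(0.0618)) ≈ 1.477×10⁻⁵ s.
pitch = v∥ T = (4.410×10⁶)(1.477×10⁻⁵) ≈ 65.1 m.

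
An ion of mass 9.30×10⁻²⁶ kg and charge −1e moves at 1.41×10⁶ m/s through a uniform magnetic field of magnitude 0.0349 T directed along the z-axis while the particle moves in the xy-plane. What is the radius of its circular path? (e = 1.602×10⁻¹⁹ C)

r ≈ 23.5 m

The magnetic force provides the centripetal force: |q|vB = mv²/r.
r = mv/(|q|B) = (9.30×10⁻²⁶)(1.41×10⁶)/((1.602×10⁻¹⁹)(0.0349)) ≈ 23.5 m.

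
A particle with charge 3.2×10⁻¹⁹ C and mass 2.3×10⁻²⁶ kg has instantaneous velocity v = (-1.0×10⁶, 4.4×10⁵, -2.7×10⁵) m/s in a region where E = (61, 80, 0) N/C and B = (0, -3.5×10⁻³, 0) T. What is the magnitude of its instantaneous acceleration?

v×B = (-945, 0, 3500) N/C.
E + v×B = (-884, 80.0, 3500) N/C.
F = q(E + v×B) = (3.2×10⁻¹⁹ C)·(-884, 80.0, 3500) = (-2.83×10⁻¹⁶, 2.56×10⁻¹⁷, 1.12×10⁻¹⁵) N.
|a| = |F|/m = 1.155×10⁻¹⁵/2.3×10⁻²⁶ ≈ 5.02×10¹⁰ m/s².

|a| ≈ 5.02×10¹⁰ m/s²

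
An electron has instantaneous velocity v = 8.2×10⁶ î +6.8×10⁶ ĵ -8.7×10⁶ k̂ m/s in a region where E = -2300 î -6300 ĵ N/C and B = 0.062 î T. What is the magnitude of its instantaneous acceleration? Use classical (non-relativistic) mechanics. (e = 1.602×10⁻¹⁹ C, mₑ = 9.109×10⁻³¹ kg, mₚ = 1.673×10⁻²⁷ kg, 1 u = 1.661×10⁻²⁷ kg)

|a| ≈ 1.21×10¹⁷ m/s²

v×B = (0, -5.39×10⁵, -4.22×10⁵) N/C.
E + v×B = (-2300, -5.46×10⁵, -4.22×10⁵) N/C.
F = q(E + v×B) = (−1.602×10⁻¹⁹ C)·(-2300, -5.46×10⁵, -4.22×10⁵) = (3.68×10⁻¹⁶, 8.74×10⁻¹⁴, 6.75×10⁻¹⁴) N.
|a| = |F|/m = 1.105×10⁻¹³/9.109×10⁻³¹ ≈ 1.21×10¹⁷ m/s².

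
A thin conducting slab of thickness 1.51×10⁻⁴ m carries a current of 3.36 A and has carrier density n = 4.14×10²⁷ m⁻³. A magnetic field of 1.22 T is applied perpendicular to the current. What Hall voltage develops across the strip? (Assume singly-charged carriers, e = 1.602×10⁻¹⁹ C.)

V_H ≈ 4.09×10⁻⁵ V

V_H = IB/(n e t).
V_H = (3.36)(1.22)/((4.14×10²⁷)(1.602×10⁻¹⁹)(1.51×10⁻⁴)) ≈ 4.09×10⁻⁵ V.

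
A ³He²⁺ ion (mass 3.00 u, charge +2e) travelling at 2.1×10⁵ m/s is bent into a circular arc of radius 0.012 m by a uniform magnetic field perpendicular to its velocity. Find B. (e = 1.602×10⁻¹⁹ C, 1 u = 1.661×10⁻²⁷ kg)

B ≈ 0.27 T

From |q|vB = mv²/r, B = mv/(|q|r).
B = (4.983×10⁻²⁷)(2.1×10⁵)/((3.204×10⁻¹⁹)(0.012)) ≈ 0.27 T.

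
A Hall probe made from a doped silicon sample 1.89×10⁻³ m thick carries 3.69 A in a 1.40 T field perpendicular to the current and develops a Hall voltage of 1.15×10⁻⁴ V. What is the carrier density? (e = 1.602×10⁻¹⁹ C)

n ≈ 1.48×10²⁶ m⁻³

From V_H = IB/(n e t), n = IB/(V_H e t).
n = (3.69)(1.40)/((1.15×10⁻⁴)(1.602×10⁻¹⁹)(1.89×10⁻³)) ≈ 1.48×10²⁶ m⁻³.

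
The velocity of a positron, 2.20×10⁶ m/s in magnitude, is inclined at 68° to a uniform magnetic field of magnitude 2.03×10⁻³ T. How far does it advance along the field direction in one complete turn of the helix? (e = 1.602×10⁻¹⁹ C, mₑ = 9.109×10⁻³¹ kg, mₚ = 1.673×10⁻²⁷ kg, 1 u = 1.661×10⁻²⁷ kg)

v∥ = v cosθ = 2.20×10⁶·cos68° ≈ 8.241×10⁵ m/s.
T = 2πm/(|q|B) = 2π(9.109×10⁻³¹)/((1.602×10⁻¹⁹)(2.03×10⁻³)) ≈ 1.760×10⁻⁸ s.
pitch = v∥ T = (8.241×10⁵)(1.760×10⁻⁸) ≈ 0.0145 m.

p ≈ 0.0145 m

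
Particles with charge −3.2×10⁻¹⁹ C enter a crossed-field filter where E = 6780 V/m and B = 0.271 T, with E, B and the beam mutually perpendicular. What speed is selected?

v = 2.50×10⁴ m/s

Zero net Lorentz force requires |qE| = |q v×B|, i.e. E = vB.
v = E/B = 6780/0.271 = 2.50×10⁴ m/s.
The result is independent of the particle's charge and mass.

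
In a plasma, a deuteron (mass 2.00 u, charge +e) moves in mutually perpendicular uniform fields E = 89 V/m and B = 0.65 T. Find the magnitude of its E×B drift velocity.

The steady drift has the magnetic force balancing the electric force, so v_d = E/B.
v_d = 89/0.65 = 140 m/s.

v_d ≈ 140 m/s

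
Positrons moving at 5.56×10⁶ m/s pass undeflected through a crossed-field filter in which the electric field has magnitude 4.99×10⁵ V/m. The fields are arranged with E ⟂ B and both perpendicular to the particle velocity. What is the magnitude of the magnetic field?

B = 0.0897 T

Balance of forces in the selector: qE = qvB ⇒ B = E/v.
B = 4.99×10⁵/5.56×10⁶ = 0.0897 T.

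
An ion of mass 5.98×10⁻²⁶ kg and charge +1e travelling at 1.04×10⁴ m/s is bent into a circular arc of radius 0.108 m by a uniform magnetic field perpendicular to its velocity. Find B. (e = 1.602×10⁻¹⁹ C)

B ≈ 0.0359 T

From |q|vB = mv²/r, B = mv/(|q|r).
B = (5.98×10⁻²⁶)(1.04×10⁴)/((1.602×10⁻¹⁹)(0.108)) ≈ 0.0359 T.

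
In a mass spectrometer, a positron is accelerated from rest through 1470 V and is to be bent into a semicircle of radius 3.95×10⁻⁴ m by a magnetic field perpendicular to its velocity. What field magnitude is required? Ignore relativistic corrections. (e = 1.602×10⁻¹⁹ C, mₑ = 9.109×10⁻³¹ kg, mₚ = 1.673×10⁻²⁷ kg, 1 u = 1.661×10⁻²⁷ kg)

B ≈ 0.327 T

v = √(2|q|V/m) = √(2·1.602×10⁻¹⁹·1470/9.109×10⁻³¹) ≈ 2.274×10⁷ m/s.
B = mv/(|q|r) = (9.109×10⁻³¹)(2.274×10⁷)/((1.602×10⁻¹⁹)(3.95×10⁻⁴)) ≈ 0.327 T.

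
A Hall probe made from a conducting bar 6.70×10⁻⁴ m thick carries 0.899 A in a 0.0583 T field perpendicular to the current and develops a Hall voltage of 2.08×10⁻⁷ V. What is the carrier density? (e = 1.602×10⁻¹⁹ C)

From V_H = IB/(n e t), n = IB/(V_H e t).
n = (0.899)(0.0583)/((2.08×10⁻⁷)(1.602×10⁻¹⁹)(6.70×10⁻⁴)) ≈ 2.35×10²⁷ m⁻³.

n ≈ 2.35×10²⁷ m⁻³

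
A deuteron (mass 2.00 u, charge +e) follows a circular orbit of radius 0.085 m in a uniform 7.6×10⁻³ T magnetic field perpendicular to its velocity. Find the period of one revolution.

The cyclotron period depends only on m, q, B: T = 2πm/(|q|B).
T = 2π(3.322×10⁻²⁷)/((1.602×10⁻¹⁹)(7.6×10⁻³)) ≈ 1.7×10⁻⁵ s.

T ≈ 1.7×10⁻⁵ s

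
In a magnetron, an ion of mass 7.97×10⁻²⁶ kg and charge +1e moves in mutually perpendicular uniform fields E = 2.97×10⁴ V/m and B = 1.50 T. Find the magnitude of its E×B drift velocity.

v_d ≈ 1.98×10⁴ m/s

In crossed fields the guiding centre drifts at v_d = |E×B|/B² = E/B, independent of charge and mass.
v_d = 2.97×10⁴/1.50 = 1.98×10⁴ m/s.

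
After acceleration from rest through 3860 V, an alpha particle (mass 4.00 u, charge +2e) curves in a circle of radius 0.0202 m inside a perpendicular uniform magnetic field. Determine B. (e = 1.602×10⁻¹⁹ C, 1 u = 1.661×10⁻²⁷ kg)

v = √(2|q|V/m) = √(2·3.204×10⁻¹⁹·3860/6.644×10⁻²⁷) ≈ 6.102×10⁵ m/s.
B = mv/(|q|r) = (6.644×10⁻²⁷)(6.102×10⁵)/((3.204×10⁻¹⁹)(0.0202)) ≈ 0.626 T.

B ≈ 0.626 T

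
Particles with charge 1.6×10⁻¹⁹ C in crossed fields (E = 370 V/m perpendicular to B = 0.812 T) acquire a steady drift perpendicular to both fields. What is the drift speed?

The E×B drift speed is v_d = E/B.
v_d = 370/0.812 = 456 m/s.

v_d ≈ 456 m/s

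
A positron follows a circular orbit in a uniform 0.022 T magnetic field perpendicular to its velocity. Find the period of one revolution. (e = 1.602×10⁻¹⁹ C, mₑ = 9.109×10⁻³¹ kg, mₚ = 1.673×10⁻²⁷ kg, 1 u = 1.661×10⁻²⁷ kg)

The cyclotron period depends only on m, q, B: T = 2πm/(|q|B).
T = 2π(9.109×10⁻³¹)/((1.602×10⁻¹⁹)(0.022)) ≈ 1.6×10⁻⁹ s.

T ≈ 1.6×10⁻⁹ s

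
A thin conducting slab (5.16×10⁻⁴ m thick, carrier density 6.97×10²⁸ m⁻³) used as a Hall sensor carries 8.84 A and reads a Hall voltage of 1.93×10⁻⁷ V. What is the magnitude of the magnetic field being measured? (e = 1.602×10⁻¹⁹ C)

From V_H = IB/(n e t), B = V_H n e t / I.
B = (1.93×10⁻⁷)(6.97×10²⁸)(1.602×10⁻¹⁹)(5.16×10⁻⁴)/8.84 ≈ 0.126 T.

B ≈ 0.126 T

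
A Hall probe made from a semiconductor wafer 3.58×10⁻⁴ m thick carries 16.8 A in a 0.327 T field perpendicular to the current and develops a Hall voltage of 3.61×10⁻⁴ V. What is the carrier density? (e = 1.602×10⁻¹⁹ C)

From V_H = IB/(n e t), n = IB/(V_H e t).
n = (16.8)(0.327)/((3.61×10⁻⁴)(1.602×10⁻¹⁹)(3.58×10⁻⁴)) ≈ 2.65×10²⁶ m⁻³.

n ≈ 2.65×10²⁶ m⁻³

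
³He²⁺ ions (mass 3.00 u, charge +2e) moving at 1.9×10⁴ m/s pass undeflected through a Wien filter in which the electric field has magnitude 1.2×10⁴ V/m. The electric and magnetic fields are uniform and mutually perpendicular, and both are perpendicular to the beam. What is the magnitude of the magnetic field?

B = 0.63 T

Balance of forces in the selector: qE = qvB ⇒ B = E/v.
B = 1.2×10⁴/1.9×10⁴ = 0.63 T.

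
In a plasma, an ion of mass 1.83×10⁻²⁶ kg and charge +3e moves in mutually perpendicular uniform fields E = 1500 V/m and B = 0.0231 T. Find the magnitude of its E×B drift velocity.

v_d ≈ 6.49×10⁴ m/s

The E×B drift speed is v_d = E/B.
v_d = 1500/0.0231 = 6.49×10⁴ m/s.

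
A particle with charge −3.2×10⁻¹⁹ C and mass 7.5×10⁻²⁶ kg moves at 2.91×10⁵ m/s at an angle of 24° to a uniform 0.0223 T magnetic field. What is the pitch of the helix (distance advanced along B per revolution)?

p ≈ 17.6 m

v∥ = v cosθ = 2.91×10⁵·cos24° ≈ 2.658×10⁵ m/s.
T = 2πm/(|q|B) = 2π(7.5×10⁻²⁶)/((3.2×10⁻¹⁹)(0.0223)) ≈ 6.604×10⁻⁵ s.
pitch = v∥ T = (2.658×10⁵)(6.604×10⁻⁵) ≈ 17.6 m.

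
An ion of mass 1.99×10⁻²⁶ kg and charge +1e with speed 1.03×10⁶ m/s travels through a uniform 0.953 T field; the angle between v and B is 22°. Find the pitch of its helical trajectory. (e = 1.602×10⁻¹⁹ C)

v∥ = v cosθ = 1.03×10⁶·cos22° ≈ 9.550×10⁵ m/s.
T = 2πm/(|q|B) = 2π(1.99×10⁻²⁶)/((1.602×10⁻¹⁹)(0.953)) ≈ 8.190×10⁻⁷ s.
pitch = v∥ T = (9.550×10⁵)(8.190×10⁻⁷) ≈ 0.782 m.

p ≈ 0.782 m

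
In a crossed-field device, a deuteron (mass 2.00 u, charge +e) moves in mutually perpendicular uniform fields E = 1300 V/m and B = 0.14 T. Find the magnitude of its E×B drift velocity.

v_d ≈ 9300 m/s

The steady drift has the magnetic force balancing the electric force, so v_d = E/B.
v_d = 1300/0.14 = 9300 m/s.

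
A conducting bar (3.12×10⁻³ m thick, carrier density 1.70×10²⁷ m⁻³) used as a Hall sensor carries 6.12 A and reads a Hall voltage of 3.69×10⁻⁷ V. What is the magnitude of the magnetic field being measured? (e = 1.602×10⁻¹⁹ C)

B ≈ 0.0512 T

From V_H = IB/(n e t), B = V_H n e t / I.
B = (3.69×10⁻⁷)(1.70×10²⁷)(1.602×10⁻¹⁹)(3.12×10⁻³)/6.12 ≈ 0.0512 T.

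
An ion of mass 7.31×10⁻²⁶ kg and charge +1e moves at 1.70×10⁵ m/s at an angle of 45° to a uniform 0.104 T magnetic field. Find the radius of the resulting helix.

r ≈ 0.527 m

v⊥ = v sinθ = 1.70×10⁵·sin45° ≈ 1.202×10⁵ m/s.
r = m v⊥/(|q|B) = (7.31×10⁻²⁶)(1.202×10⁵)/((1.602×10⁻¹⁹)(0.104)) ≈ 0.527 m.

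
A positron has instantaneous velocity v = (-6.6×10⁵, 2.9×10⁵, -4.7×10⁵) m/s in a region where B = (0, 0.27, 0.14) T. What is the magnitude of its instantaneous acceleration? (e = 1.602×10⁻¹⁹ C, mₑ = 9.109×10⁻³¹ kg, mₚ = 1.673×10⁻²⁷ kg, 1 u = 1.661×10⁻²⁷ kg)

v×B = (1.68×10⁵, 9.24×10⁴, -1.78×10⁵) N/C.
F = q v×B = (1.602×10⁻¹⁹ C)·(1.68×10⁵, 9.24×10⁴, -1.78×10⁵) = (2.68×10⁻¹⁴, 1.48×10⁻¹⁴, -2.85×10⁻¹⁴) N.
|a| = |F|/m = 4.188×10⁻¹⁴/9.109×10⁻³¹ ≈ 4.60×10¹⁶ m/s².

|a| ≈ 4.60×10¹⁶ m/s²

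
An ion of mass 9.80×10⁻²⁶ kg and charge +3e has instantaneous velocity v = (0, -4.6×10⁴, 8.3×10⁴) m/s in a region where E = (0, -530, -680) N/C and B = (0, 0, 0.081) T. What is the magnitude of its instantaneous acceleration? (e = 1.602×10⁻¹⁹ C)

v×B = (-3730, 0, 0) N/C.
E + v×B = (-3730, -530, -680) N/C.
F = q(E + v×B) = (4.806×10⁻¹⁹ C)·(-3730, -530, -680) = (-1.79×10⁻¹⁵, -2.55×10⁻¹⁶, -3.27×10⁻¹⁶) N.
|a| = |F|/m = 1.838×10⁻¹⁵/9.80×10⁻²⁶ ≈ 1.88×10¹⁰ m/s².

|a| ≈ 1.88×10¹⁰ m/s²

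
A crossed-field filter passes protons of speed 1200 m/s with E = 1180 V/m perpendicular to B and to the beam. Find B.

B = 0.983 T

Balance of forces in the selector: qE = qvB ⇒ B = E/v.
B = 1180/1200 = 0.983 T.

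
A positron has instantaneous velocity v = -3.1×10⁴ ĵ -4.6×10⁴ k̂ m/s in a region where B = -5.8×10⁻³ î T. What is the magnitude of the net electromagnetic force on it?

|F| ≈ 5.15×10⁻¹⁷ N

v×B = (0, 267, -180) N/C.
F = q v×B = (1.602×10⁻¹⁹ C)·(0, 267, -180) = (0, 4.27×10⁻¹⁷, -2.88×10⁻¹⁷) N.
|F| = 5.15×10⁻¹⁷ N.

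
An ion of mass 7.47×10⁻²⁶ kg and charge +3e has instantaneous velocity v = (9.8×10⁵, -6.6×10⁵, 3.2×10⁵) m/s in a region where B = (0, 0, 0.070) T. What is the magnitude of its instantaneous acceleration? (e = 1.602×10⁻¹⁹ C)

|a| ≈ 5.32×10¹¹ m/s²

v×B = (-4.62×10⁴, -6.86×10⁴, 0) N/C.
F = q v×B = (4.806×10⁻¹⁹ C)·(-4.62×10⁴, -6.86×10⁴, 0) = (-2.22×10⁻¹⁴, -3.30×10⁻¹⁴, 0) N.
|a| = |F|/m = 3.975×10⁻¹⁴/7.47×10⁻²⁶ ≈ 5.32×10¹¹ m/s².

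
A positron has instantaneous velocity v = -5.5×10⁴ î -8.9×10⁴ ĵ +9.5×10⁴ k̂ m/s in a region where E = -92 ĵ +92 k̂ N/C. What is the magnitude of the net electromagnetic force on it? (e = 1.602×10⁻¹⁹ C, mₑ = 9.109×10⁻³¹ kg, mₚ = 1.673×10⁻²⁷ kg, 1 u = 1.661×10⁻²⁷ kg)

|F| ≈ 2.08×10⁻¹⁷ N

Only an electric field acts, so F = qE = (1.602×10⁻¹⁹ C)·(0, -92.0, 92.0) = (0, -1.47×10⁻¹⁷, 1.47×10⁻¹⁷) N.
|F| = 2.08×10⁻¹⁷ N.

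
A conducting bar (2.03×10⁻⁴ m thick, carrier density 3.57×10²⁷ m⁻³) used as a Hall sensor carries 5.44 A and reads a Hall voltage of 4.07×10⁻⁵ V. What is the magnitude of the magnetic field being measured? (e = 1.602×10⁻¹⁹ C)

B ≈ 0.869 T

From V_H = IB/(n e t), B = V_H n e t / I.
B = (4.07×10⁻⁵)(3.57×10²⁷)(1.602×10⁻¹⁹)(2.03×10⁻⁴)/5.44 ≈ 0.869 T.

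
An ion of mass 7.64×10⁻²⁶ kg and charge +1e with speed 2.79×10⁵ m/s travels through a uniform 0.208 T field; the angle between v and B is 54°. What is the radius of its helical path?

v⊥ = v sinθ = 2.79×10⁵·sin54° ≈ 2.257×10⁵ m/s.
r = m v⊥/(|q|B) = (7.64×10⁻²⁶)(2.257×10⁵)/((1.602×10⁻¹⁹)(0.208)) ≈ 0.518 m.

r ≈ 0.518 m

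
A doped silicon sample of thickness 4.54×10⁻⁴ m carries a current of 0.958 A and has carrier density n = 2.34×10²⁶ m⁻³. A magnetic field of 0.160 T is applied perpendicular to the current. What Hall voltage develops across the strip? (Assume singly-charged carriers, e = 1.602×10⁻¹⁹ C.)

V_H ≈ 9.01×10⁻⁶ V

V_H = IB/(n e t).
V_H = (0.958)(0.160)/((2.34×10²⁶)(1.602×10⁻¹⁹)(4.54×10⁻⁴)) ≈ 9.01×10⁻⁶ V.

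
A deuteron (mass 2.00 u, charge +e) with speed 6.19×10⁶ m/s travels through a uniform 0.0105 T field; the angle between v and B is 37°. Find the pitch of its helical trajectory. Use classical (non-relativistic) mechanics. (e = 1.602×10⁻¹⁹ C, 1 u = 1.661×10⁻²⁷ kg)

p ≈ 61.3 m

v∥ = v cosθ = 6.19×10⁶·cos37° ≈ 4.944×10⁶ m/s.
T = 2πm/(|q|B) = 2π(3.322×10⁻²⁷)/((1.602×10⁻¹⁹)(0.0105)) ≈ 1.241×10⁻⁵ s.
pitch = v∥ T = (4.944×10⁶)(1.241×10⁻⁵) ≈ 61.3 m.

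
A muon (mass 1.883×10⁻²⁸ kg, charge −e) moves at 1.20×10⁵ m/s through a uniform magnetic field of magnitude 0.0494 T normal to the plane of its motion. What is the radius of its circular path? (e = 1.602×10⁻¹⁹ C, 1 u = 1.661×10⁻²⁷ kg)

The magnetic force provides the centripetal force: |q|vB = mv²/r.
r = mv/(|q|B) = (1.883×10⁻²⁸)(1.20×10⁵)/((1.602×10⁻¹⁹)(0.0494)) ≈ 2.86×10⁻³ m.

r ≈ 2.86×10⁻³ m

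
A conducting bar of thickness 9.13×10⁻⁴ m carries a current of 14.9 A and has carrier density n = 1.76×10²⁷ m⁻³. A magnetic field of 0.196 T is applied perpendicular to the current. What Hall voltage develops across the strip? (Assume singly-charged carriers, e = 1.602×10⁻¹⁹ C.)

V_H ≈ 1.13×10⁻⁵ V

V_H = IB/(n e t).
V_H = (14.9)(0.196)/((1.76×10²⁷)(1.602×10⁻¹⁹)(9.13×10⁻⁴)) ≈ 1.13×10⁻⁵ V.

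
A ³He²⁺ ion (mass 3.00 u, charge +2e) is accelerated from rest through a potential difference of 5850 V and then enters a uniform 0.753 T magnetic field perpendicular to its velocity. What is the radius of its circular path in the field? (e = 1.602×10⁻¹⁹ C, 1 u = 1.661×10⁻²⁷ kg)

r ≈ 0.0179 m

Acceleration: |q|V = ½mv² ⇒ v = √(2|q|V/m) = √(2·3.204×10⁻¹⁹·5850/4.983×10⁻²⁷) ≈ 8.673×10⁵ m/s.
In the field: r = mv/(|q|B) = (4.983×10⁻²⁷)(8.673×10⁵)/((3.204×10⁻¹⁹)(0.753)) ≈ 0.0179 m.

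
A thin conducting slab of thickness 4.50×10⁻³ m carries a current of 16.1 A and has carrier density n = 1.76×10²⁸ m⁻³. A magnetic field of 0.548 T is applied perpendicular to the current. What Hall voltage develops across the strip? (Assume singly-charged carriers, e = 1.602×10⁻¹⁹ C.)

V_H ≈ 6.95×10⁻⁷ V

V_H = IB/(n e t).
V_H = (16.1)(0.548)/((1.76×10²⁸)(1.602×10⁻¹⁹)(4.50×10⁻³)) ≈ 6.95×10⁻⁷ V.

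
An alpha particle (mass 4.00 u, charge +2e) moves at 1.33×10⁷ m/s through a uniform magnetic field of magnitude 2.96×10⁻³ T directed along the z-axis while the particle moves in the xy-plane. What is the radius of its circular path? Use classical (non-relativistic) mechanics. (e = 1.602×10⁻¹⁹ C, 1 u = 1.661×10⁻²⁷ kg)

r ≈ 93.2 m

The magnetic force provides the centripetal force: |q|vB = mv²/r.
r = mv/(|q|B) = (6.644×10⁻²⁷)(1.33×10⁷)/((3.204×10⁻¹⁹)(2.96×10⁻³)) ≈ 93.2 m.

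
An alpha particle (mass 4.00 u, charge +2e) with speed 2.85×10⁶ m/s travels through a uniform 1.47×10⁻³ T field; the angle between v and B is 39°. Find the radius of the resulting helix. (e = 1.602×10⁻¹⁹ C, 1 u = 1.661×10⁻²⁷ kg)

v⊥ = v sinθ = 2.85×10⁶·sin39° ≈ 1.794×10⁶ m/s.
r = m v⊥/(|q|B) = (6.644×10⁻²⁷)(1.794×10⁶)/((3.204×10⁻¹⁹)(1.47×10⁻³)) ≈ 25.3 m.

r ≈ 25.3 m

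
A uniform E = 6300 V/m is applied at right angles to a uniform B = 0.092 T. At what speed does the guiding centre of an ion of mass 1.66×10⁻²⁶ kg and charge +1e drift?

v_d ≈ 6.8×10⁴ m/s

The steady drift has the magnetic force balancing the electric force, so v_d = E/B.
v_d = 6300/0.092 = 6.8×10⁴ m/s.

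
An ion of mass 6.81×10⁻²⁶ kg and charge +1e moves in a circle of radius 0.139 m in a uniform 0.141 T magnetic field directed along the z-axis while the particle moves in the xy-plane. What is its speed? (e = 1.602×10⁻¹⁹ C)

v ≈ 4.61×10⁴ m/s

From |q|vB = mv²/r, v = |q|Br/m.
v = (1.602×10⁻¹⁹)(0.141)(0.139)/6.81×10⁻²⁶ ≈ 4.61×10⁴ m/s.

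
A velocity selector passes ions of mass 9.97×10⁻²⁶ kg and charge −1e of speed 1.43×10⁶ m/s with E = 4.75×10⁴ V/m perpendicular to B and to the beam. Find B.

B = 0.0332 T

Balance of forces in the selector: qE = qvB ⇒ B = E/v.
B = 4.75×10⁴/1.43×10⁶ = 0.0332 T.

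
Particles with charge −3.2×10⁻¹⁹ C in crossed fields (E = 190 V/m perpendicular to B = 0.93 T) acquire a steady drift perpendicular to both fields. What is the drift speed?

In crossed fields the guiding centre drifts at v_d = |E×B|/B² = E/B, independent of charge and mass.
v_d = 190/0.93 = 200 m/s.

v_d ≈ 200 m/s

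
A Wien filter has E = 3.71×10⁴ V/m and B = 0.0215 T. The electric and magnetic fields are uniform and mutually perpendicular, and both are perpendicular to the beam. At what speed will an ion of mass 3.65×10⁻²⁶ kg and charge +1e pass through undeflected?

v = 1.73×10⁶ m/s

Zero net Lorentz force requires |qE| = |q v×B|, i.e. E = vB.
v = E/B = 3.71×10⁴/0.0215 = 1.73×10⁶ m/s.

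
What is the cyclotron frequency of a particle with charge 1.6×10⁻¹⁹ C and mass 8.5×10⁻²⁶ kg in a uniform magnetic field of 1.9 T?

f ≈ 5.7×10⁵ Hz

f = |q|B/(2πm).
f = (1.6×10⁻¹⁹)(1.9)/(2π·8.5×10⁻²⁶) ≈ 5.7×10⁵ Hz.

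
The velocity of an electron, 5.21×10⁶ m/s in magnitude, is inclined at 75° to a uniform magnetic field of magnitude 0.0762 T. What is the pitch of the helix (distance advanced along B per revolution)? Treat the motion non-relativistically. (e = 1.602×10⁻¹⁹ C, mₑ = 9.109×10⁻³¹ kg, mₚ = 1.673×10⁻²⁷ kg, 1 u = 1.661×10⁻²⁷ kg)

p ≈ 6.32×10⁻⁴ m

v∥ = v cosθ = 5.21×10⁶·cos75° ≈ 1.348×10⁶ m/s.
T = 2πm/(|q|B) = 2π(9.109×10⁻³¹)/((1.602×10⁻¹⁹)(0.0762)) ≈ 4.688×10⁻¹⁰ s.
pitch = v∥ T = (1.348×10⁶)(4.688×10⁻¹⁰) ≈ 6.32×10⁻⁴ m.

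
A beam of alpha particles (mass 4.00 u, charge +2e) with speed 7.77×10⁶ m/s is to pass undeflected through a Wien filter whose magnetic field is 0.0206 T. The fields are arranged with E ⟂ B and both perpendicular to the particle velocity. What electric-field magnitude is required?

For straight-line motion qE = qvB, so E = vB.
E = 7.77×10⁶ × 0.0206 = 1.60×10⁵ V/m.

E = 1.60×10⁵ V/m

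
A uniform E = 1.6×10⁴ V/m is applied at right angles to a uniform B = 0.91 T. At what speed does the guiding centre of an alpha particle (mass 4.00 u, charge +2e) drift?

v_d ≈ 1.8×10⁴ m/s

The steady drift has the magnetic force balancing the electric force, so v_d = E/B.
v_d = 1.6×10⁴/0.91 = 1.8×10⁴ m/s.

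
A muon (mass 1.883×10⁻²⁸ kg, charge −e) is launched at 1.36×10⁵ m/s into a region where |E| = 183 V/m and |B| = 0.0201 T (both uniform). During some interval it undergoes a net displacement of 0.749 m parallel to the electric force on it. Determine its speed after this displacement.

B does no work; ΔKE = |q|E d.
½mv_f² = ½mv₀² + |q|Ed = ½(1.883×10⁻²⁸)(1.36×10⁵)² + (1.602×10⁻¹⁹)(183)(0.749) ≈ 1.741×10⁻¹⁸ J + 2.196×10⁻¹⁷ J ≈ 2.370×10⁻¹⁷ J.
v_f = √(2·2.370×10⁻¹⁷/1.883×10⁻²⁸) ≈ 5.02×10⁵ m/s.

v_f ≈ 5.02×10⁵ m/s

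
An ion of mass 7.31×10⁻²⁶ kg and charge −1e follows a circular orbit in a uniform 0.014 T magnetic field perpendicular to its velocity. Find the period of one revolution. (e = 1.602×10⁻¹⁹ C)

T ≈ 2.0×10⁻⁴ s

The cyclotron period depends only on m, q, B: T = 2πm/(|q|B).
T = 2π(7.31×10⁻²⁶)/((1.602×10⁻¹⁹)(0.014)) ≈ 2.0×10⁻⁴ s.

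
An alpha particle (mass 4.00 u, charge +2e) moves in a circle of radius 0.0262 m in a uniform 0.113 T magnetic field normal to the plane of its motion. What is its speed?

From |q|vB = mv²/r, v = |q|Br/m.
v = (3.204×10⁻¹⁹)(0.113)(0.0262)/6.644×10⁻²⁷ ≈ 1.43×10⁵ m/s.

v ≈ 1.43×10⁵ m/s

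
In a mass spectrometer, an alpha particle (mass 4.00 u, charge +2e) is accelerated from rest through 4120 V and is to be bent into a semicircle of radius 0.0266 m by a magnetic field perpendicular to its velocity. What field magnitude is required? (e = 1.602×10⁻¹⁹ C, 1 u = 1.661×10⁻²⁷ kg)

v = √(2|q|V/m) = √(2·3.204×10⁻¹⁹·4120/6.644×10⁻²⁷) ≈ 6.304×10⁵ m/s.
B = mv/(|q|r) = (6.644×10⁻²⁷)(6.304×10⁵)/((3.204×10⁻¹⁹)(0.0266)) ≈ 0.491 T.

B ≈ 0.491 T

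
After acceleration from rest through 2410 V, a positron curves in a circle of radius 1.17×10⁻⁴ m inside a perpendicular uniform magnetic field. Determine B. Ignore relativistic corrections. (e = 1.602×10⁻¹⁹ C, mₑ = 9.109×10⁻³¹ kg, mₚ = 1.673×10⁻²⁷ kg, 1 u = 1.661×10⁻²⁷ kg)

B ≈ 1.41 T

v = √(2|q|V/m) = √(2·1.602×10⁻¹⁹·2410/9.109×10⁻³¹) ≈ 2.912×10⁷ m/s.
B = mv/(|q|r) = (9.109×10⁻³¹)(2.912×10⁷)/((1.602×10⁻¹⁹)(1.17×10⁻⁴)) ≈ 1.41 T.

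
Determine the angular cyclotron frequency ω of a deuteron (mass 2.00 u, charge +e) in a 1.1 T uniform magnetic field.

ω ≈ 5.3×10⁷ rad/s

ω = |q|B/m.
ω = (1.602×10⁻¹⁹)(1.1)/3.322×10⁻²⁷ ≈ 5.3×10⁷ rad/s.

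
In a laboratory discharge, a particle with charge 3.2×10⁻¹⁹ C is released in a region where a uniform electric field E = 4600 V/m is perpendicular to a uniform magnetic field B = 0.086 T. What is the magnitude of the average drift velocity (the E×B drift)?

v_d ≈ 5.3×10⁴ m/s

The E×B drift speed is v_d = E/B.
v_d = 4600/0.086 = 5.3×10⁴ m/s.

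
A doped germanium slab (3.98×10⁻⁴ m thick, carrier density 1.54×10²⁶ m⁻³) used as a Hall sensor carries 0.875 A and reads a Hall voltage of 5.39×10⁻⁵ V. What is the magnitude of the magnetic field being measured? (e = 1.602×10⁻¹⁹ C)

From V_H = IB/(n e t), B = V_H n e t / I.
B = (5.39×10⁻⁵)(1.54×10²⁶)(1.602×10⁻¹⁹)(3.98×10⁻⁴)/0.875 ≈ 0.605 T.

B ≈ 0.605 T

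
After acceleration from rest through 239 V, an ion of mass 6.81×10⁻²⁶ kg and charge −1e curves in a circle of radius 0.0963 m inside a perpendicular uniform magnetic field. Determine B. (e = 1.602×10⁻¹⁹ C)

v = √(2|q|V/m) = √(2·1.602×10⁻¹⁹·239/6.81×10⁻²⁶) ≈ 3.353×10⁴ m/s.
B = mv/(|q|r) = (6.81×10⁻²⁶)(3.353×10⁴)/((1.602×10⁻¹⁹)(0.0963)) ≈ 0.148 T.

B ≈ 0.148 T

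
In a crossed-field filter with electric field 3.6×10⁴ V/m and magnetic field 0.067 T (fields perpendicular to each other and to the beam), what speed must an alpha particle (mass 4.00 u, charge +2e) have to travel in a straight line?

Straight-line motion ⇒ electric and magnetic forces cancel, so E = vB.
v = E/B = 3.6×10⁴/0.067 = 5.4×10⁵ m/s.
The result is independent of the particle's charge and mass.

v = 5.4×10⁵ m/s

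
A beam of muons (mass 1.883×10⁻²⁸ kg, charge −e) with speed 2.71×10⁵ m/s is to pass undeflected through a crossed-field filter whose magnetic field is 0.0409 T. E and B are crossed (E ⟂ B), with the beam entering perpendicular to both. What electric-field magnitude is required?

E = 1.11×10⁴ V/m

For straight-line motion qE = qvB, so E = vB.
E = 2.71×10⁵ × 0.0409 = 1.11×10⁴ V/m.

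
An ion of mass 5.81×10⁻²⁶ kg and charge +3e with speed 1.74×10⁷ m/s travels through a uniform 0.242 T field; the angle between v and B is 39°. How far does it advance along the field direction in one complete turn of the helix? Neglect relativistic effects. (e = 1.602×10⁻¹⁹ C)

p ≈ 42.4 m

v∥ = v cosθ = 1.74×10⁷·cos39° ≈ 1.352×10⁷ m/s.
T = 2πm/(|q|B) = 2π(5.81×10⁻²⁶)/((4.806×10⁻¹⁹)(0.242)) ≈ 3.139×10⁻⁶ s.
pitch = v∥ T = (1.352×10⁷)(3.139×10⁻⁶) ≈ 42.4 m.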